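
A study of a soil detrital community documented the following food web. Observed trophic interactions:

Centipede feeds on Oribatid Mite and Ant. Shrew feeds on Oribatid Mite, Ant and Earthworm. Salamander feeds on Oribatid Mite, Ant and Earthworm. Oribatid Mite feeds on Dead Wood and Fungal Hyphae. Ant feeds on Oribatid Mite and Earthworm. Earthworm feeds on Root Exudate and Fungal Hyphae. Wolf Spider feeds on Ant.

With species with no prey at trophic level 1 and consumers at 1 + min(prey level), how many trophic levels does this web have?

4

Basal resources (level 1): Fungal Hyphae, Root Exudate, Dead Wood.
Following each consumer down to its lowest-level prey: Fungal Hyphae → Oribatid Mite → Ant → Wolf Spider (levels 1 through 4).
All prey of Wolf Spider (Ant 3) are at level 3 or above, so Wolf Spider is at level 1 + 3 = 4.
Every consumer has at least one prey at level 3 or below, so none exceeds level 4.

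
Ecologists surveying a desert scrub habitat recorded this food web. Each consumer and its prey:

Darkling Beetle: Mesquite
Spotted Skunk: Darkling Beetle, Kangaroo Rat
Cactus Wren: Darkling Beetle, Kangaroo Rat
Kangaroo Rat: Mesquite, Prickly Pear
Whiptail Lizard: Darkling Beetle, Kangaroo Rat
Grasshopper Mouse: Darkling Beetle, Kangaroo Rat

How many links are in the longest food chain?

One longest chain: Mesquite → Darkling Beetle → Spotted Skunk.
It has 3 species and 2 links.

2 links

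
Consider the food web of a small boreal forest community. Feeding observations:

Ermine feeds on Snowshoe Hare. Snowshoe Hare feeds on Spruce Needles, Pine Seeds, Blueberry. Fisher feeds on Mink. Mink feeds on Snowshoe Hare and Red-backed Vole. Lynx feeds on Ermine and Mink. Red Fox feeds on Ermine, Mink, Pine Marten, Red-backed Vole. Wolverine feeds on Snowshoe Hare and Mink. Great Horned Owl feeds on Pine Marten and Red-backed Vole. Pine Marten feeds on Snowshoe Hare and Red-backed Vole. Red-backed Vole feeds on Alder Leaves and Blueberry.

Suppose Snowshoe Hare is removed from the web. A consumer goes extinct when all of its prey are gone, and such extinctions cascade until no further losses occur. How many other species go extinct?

1

Remove Snowshoe Hare.
Round 1: Ermine (all prey gone) → extinct.
No further losses. Total secondary extinctions: 1.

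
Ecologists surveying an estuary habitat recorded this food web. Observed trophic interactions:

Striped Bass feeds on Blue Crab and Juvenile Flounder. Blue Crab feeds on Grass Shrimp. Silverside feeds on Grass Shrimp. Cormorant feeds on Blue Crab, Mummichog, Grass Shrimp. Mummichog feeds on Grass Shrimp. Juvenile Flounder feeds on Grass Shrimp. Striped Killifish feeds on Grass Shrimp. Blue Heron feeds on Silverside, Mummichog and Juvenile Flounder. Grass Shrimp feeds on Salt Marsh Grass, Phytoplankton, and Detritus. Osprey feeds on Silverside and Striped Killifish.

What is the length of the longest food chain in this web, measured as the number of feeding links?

3 links

One longest chain: Salt Marsh Grass → Grass Shrimp → Juvenile Flounder → Blue Heron.
It has 4 species and 3 links.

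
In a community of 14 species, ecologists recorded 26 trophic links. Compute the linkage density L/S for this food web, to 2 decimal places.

L/S = 1.86

There are L = 26 links among S = 14 species.
L/S = 26/14 = 1.8571 ≈ 1.86.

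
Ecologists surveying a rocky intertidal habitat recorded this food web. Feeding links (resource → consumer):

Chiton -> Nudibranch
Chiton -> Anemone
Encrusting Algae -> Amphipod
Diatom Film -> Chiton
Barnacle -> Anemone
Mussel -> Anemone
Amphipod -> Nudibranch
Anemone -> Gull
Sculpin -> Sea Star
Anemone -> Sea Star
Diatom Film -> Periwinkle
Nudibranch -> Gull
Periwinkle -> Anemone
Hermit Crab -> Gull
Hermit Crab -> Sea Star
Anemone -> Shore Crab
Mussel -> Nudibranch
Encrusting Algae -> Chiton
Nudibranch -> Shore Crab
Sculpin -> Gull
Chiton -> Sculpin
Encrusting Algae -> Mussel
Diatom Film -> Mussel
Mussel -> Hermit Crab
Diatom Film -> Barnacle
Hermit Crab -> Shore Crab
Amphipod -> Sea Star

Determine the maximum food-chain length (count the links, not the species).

3 links

One longest chain: Encrusting Algae → Chiton → Sculpin → Sea Star.
It has 4 species and 3 links.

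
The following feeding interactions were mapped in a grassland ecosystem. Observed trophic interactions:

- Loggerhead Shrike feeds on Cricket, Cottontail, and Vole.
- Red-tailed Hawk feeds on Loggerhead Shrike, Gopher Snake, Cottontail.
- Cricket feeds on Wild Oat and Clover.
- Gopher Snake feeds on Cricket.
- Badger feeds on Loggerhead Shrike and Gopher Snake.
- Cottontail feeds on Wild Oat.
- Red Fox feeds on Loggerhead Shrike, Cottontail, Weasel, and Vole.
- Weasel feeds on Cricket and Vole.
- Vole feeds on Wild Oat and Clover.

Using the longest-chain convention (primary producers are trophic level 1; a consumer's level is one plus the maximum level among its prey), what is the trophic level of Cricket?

Clover is a producer → level 1.
Cricket eats Clover (level 1); other prey at levels: Wild Oat 1 → level 2.

Trophic level 2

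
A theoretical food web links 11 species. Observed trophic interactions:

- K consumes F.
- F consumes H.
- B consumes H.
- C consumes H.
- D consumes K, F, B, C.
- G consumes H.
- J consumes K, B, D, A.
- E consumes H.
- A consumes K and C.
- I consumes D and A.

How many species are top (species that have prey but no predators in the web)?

4

Top species (has prey, but nothing eats it): G, E, J, I.
Count: 4.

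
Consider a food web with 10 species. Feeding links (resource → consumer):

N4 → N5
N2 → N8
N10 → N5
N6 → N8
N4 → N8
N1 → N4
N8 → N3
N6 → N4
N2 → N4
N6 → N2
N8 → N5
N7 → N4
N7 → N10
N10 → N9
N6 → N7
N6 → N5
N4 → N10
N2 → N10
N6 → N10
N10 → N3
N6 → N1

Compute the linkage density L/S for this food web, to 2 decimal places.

There are L = 21 links among S = 10 species.
L/S = 21/10 = 2.1000 ≈ 2.10.

L/S = 2.10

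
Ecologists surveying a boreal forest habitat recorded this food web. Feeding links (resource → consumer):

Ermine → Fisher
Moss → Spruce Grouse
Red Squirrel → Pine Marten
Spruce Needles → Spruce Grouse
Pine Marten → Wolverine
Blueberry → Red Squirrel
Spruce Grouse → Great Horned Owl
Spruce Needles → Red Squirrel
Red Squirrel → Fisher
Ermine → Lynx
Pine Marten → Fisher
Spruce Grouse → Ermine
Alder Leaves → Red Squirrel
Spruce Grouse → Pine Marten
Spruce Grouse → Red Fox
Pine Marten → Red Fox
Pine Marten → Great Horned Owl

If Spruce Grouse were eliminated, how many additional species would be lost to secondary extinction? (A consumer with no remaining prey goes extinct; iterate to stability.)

2

Remove Spruce Grouse.
Round 1: Ermine (all prey gone) → extinct.
Round 2: Lynx (all prey gone) → extinct.
No further losses. Total secondary extinctions: 2.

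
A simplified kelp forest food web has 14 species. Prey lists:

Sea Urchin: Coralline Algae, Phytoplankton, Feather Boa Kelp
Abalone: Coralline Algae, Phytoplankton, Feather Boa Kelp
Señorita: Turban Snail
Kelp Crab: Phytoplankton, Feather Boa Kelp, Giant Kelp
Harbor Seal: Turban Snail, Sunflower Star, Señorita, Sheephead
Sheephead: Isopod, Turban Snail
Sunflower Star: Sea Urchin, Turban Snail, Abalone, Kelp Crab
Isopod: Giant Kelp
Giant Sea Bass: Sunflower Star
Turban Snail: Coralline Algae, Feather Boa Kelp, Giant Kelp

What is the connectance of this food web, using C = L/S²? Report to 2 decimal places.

C = 0.13

The web has S = 14 species and L = 25 feeding links.
C = L / S² = 25 / 196 = 0.1276 ≈ 0.13.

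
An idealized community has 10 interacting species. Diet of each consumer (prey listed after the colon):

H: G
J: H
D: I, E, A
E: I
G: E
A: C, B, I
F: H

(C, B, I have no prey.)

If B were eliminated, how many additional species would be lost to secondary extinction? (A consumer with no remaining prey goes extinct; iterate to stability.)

Remove B.
Every predator of it retains at least one other prey: A still has C, I.
No consumer loses all prey, so no secondary extinctions occur.

0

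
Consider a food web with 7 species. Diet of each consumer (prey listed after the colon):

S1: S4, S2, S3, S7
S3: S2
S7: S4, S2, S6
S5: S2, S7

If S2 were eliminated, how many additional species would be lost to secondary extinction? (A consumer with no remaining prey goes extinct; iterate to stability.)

Remove S2.
Round 1: S3 (all prey gone) → extinct.
No further losses. Total secondary extinctions: 1.

1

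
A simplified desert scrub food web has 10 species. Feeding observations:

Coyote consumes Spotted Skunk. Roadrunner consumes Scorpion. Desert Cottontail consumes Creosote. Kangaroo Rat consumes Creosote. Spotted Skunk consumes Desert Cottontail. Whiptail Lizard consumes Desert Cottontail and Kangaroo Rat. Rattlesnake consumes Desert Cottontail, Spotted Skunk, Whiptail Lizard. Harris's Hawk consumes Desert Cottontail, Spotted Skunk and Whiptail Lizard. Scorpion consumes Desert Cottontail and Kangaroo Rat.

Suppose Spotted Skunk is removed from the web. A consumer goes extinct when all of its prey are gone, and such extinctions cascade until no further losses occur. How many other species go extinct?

Remove Spotted Skunk.
Round 1: Coyote (all prey gone) → extinct.
No further losses. Total secondary extinctions: 1.

1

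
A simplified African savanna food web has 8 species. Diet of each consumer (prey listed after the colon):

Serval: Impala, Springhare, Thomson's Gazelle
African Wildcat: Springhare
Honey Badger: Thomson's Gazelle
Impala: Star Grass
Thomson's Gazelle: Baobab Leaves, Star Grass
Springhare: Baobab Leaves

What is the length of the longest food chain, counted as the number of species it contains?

3 species

One longest chain: Star Grass → Impala → Serval.
It has 3 species and 2 links.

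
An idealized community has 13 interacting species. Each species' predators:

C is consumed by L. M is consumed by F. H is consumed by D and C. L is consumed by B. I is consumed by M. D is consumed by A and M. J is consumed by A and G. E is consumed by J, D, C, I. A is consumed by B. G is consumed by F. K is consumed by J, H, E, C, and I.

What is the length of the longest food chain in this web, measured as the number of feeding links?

One longest chain: K → E → J → G → F.
It has 5 species and 4 links.

4 links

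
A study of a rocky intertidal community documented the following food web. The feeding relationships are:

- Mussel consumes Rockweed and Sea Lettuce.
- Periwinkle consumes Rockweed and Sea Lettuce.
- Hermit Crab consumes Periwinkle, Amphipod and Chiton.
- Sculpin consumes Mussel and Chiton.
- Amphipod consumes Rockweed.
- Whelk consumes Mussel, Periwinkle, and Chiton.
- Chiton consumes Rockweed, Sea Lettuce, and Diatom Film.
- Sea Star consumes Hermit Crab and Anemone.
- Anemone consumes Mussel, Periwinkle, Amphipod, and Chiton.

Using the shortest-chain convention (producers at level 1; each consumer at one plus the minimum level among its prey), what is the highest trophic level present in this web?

Producers (level 1): Sea Lettuce, Rockweed, Diatom Film.
Following each consumer down to its lowest-level prey: Rockweed → Amphipod → Anemone → Sea Star (levels 1 through 4).
All prey of Sea Star (Anemone 3, Hermit Crab 3) are at level 3 or above, so Sea Star is at level 1 + 3 = 4.
Every consumer has at least one prey at level 3 or below, so none exceeds level 4.

4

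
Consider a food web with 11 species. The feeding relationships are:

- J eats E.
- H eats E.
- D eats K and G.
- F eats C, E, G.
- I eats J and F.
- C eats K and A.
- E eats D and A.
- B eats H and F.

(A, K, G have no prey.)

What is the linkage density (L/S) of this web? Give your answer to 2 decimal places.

There are L = 15 links among S = 11 species.
L/S = 15/11 = 1.3636 ≈ 1.36.

L/S = 1.36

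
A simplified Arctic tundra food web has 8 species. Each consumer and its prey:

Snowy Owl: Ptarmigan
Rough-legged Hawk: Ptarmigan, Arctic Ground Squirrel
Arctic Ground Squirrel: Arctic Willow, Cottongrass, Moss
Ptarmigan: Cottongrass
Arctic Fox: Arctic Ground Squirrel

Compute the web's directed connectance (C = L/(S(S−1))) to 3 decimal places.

The web has S = 8 species and L = 8 feeding links.
C = L / (S(S−1)) = 8 / 56 = 0.1429 ≈ 0.143.

C = 0.143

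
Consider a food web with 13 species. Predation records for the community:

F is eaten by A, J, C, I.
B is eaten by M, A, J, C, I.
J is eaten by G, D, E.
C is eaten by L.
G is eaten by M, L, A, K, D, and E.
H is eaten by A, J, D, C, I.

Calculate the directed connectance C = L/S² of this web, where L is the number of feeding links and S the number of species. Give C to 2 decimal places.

The web has S = 13 species and L = 24 feeding links.
C = L / S² = 24 / 169 = 0.1420 ≈ 0.14.

C = 0.14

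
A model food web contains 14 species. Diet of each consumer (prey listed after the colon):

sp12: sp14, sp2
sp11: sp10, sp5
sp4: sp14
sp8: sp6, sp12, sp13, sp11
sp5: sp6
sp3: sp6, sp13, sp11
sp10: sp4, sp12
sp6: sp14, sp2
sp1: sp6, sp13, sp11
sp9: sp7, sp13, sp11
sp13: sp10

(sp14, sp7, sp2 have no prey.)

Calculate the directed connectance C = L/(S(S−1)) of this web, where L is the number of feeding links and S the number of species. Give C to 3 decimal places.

The web has S = 14 species and L = 24 feeding links.
C = L / (S(S−1)) = 24 / 182 = 0.1319 ≈ 0.132.

C = 0.132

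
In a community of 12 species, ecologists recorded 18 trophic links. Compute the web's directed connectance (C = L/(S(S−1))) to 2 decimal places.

The web has S = 12 species and L = 18 feeding links.
C = L / (S(S−1)) = 18 / 132 = 0.1364 ≈ 0.14.

C = 0.14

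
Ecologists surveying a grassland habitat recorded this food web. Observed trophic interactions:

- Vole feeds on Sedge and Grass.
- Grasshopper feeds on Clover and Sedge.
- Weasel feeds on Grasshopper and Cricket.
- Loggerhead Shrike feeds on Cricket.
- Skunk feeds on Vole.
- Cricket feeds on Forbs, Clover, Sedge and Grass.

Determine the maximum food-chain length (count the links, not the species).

2 links

One longest chain: Sedge → Vole → Skunk.
It has 3 species and 2 links.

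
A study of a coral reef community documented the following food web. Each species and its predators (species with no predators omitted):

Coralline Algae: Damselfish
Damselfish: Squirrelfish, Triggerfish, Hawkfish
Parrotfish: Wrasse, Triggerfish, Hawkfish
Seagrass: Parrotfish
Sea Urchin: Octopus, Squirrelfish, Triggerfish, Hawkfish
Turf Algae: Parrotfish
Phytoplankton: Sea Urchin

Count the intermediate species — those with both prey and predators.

Intermediate species (has both prey and predators): Sea Urchin, Damselfish, Parrotfish.
Count: 3.

3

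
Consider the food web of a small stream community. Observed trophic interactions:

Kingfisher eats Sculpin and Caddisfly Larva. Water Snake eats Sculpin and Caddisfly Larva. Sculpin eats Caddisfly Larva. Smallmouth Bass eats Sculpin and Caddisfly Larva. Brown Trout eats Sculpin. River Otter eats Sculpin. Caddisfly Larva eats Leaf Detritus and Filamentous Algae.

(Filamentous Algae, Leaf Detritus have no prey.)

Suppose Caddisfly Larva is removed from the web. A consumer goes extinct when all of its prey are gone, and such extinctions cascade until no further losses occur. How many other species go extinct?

Remove Caddisfly Larva.
Round 1: Sculpin (all prey gone) → extinct.
Round 2: River Otter (all prey gone), Brown Trout (all prey gone), Water Snake (all prey gone), Smallmouth Bass (all prey gone), Kingfisher (all prey gone) → extinct.
No further losses. Total secondary extinctions: 6.

6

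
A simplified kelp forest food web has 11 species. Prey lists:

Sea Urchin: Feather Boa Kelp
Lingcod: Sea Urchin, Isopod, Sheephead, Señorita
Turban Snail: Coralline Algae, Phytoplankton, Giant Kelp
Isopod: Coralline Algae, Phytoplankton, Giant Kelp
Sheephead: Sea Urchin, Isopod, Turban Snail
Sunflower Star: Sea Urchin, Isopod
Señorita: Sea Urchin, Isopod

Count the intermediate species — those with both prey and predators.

Intermediate species (has both prey and predators): Sea Urchin, Isopod, Turban Snail, Sheephead, Señorita.
Count: 5.

5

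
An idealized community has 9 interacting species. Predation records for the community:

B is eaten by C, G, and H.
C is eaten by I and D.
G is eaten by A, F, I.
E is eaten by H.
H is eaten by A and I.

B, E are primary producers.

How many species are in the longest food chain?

3 species

One longest chain: B → G → I.
It has 3 species and 2 links.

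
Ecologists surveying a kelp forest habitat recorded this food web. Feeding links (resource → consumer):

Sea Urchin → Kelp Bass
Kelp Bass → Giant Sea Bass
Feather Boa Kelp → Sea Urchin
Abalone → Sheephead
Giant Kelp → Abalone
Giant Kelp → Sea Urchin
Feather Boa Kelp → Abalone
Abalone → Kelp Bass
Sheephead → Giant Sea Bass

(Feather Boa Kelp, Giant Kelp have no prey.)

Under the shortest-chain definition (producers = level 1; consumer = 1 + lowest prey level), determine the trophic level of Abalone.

Trophic level 2

Feather Boa Kelp is a producer → level 1.
Abalone eats Feather Boa Kelp → level 2.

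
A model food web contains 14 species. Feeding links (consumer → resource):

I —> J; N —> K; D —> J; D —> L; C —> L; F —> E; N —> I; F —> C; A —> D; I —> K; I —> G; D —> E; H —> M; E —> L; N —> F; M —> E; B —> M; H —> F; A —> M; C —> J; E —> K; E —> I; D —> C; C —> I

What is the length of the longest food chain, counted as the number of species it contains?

One longest chain: J → I → E → M → B.
It has 5 species and 4 links.

5 species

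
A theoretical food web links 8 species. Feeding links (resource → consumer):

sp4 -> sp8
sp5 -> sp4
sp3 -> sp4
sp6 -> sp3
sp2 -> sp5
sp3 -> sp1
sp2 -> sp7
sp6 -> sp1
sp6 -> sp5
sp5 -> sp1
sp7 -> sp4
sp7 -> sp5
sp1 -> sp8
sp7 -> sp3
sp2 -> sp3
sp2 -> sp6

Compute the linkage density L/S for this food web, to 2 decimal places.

L/S = 2.00

There are L = 16 links among S = 8 species.
L/S = 16/8 = 2.0000 ≈ 2.00.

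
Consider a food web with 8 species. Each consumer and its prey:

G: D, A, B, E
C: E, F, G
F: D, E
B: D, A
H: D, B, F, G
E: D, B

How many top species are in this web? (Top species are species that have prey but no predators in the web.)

2

Top species (has prey, but nothing eats it): H, C.
Count: 2.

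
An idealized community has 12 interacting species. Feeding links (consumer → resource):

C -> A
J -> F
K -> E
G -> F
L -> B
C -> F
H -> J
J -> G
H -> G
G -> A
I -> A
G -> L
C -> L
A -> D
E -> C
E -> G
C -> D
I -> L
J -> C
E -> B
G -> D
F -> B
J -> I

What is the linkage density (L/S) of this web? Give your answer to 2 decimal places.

L/S = 1.92

There are L = 23 links among S = 12 species.
L/S = 23/12 = 1.9167 ≈ 1.92.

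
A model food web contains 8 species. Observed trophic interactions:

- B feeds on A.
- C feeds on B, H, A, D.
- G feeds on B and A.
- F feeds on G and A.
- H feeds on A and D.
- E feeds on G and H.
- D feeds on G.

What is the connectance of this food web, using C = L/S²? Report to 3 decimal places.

C = 0.219

The web has S = 8 species and L = 14 feeding links.
C = L / S² = 14 / 64 = 0.2188 ≈ 0.219.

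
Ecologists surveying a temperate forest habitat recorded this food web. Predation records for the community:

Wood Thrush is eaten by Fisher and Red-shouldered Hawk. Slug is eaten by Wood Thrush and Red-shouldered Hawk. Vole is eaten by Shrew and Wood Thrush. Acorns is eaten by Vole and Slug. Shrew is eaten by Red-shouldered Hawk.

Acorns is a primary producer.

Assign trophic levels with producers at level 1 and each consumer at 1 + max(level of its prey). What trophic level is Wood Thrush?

Acorns is a producer → level 1.
Vole eats Acorns → level 2.
Wood Thrush eats Vole (level 2); other prey at levels: Slug 2 → level 3.

Trophic level 3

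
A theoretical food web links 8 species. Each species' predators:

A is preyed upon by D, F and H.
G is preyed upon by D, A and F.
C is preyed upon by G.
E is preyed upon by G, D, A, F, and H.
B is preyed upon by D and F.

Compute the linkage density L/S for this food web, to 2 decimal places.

There are L = 14 links among S = 8 species.
L/S = 14/8 = 1.7500 ≈ 1.75.

L/S = 1.75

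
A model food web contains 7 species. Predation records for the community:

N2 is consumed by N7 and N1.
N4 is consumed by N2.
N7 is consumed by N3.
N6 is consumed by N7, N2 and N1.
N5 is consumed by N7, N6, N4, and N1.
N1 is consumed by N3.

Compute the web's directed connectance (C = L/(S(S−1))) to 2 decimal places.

C = 0.29

The web has S = 7 species and L = 12 feeding links.
C = L / (S(S−1)) = 12 / 42 = 0.2857 ≈ 0.29.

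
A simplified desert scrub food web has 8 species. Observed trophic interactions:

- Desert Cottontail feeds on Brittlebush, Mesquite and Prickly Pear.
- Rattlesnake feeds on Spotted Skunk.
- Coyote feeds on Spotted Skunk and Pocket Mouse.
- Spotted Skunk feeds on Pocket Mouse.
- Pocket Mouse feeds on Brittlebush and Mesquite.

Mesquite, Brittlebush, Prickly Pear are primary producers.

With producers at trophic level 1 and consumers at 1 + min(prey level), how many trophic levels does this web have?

Producers (level 1): Mesquite, Brittlebush, Prickly Pear.
Following each consumer down to its lowest-level prey: Mesquite → Pocket Mouse → Spotted Skunk → Rattlesnake (levels 1 through 4).
All prey of Rattlesnake (Spotted Skunk 3) are at level 3 or above, so Rattlesnake is at level 1 + 3 = 4.
Every consumer has at least one prey at level 3 or below, so none exceeds level 4.

4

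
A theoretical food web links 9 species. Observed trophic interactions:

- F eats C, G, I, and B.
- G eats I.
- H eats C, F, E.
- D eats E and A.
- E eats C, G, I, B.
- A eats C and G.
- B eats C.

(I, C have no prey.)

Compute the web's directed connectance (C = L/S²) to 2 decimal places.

The web has S = 9 species and L = 17 feeding links.
C = L / S² = 17 / 81 = 0.2099 ≈ 0.21.

C = 0.21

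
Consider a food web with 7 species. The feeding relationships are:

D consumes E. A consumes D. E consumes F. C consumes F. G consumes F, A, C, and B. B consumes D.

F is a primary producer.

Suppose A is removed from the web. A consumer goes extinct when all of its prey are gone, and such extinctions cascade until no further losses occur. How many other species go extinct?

0

Remove A.
Every predator of it retains at least one other prey: G still has F, C, B.
No consumer loses all prey, so no secondary extinctions occur.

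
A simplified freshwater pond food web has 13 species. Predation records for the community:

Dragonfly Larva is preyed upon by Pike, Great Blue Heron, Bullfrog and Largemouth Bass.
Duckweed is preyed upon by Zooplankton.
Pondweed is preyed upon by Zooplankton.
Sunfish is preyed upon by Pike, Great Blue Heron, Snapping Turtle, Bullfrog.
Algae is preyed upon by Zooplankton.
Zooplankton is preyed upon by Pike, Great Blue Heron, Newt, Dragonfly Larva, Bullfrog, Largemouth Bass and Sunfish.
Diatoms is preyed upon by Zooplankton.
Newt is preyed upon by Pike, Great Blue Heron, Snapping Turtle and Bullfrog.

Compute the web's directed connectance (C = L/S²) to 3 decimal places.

C = 0.136

The web has S = 13 species and L = 23 feeding links.
C = L / S² = 23 / 169 = 0.1361 ≈ 0.136.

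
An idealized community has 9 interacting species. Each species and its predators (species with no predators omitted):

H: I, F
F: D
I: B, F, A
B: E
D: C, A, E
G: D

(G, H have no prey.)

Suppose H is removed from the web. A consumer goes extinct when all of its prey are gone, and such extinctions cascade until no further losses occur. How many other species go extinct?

3

Remove H.
Round 1: I (all prey gone) → extinct.
Round 2: B (all prey gone), F (all prey gone) → extinct.
No further losses. Total secondary extinctions: 3.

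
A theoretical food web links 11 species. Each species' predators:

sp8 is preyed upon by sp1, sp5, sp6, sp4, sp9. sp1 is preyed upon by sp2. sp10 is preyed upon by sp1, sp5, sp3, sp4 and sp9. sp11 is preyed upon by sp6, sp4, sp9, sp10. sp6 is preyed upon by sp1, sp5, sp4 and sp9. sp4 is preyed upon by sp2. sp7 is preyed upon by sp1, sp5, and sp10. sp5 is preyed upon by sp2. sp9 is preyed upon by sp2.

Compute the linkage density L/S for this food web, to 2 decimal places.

There are L = 25 links among S = 11 species.
L/S = 25/11 = 2.2727 ≈ 2.27.

L/S = 2.27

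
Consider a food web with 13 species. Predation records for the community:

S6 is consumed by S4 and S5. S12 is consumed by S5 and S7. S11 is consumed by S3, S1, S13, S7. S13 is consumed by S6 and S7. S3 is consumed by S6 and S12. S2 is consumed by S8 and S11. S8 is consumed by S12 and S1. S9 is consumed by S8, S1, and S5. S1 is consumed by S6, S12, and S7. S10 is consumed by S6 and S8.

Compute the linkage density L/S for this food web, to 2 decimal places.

There are L = 24 links among S = 13 species.
L/S = 24/13 = 1.8462 ≈ 1.85.

L/S = 1.85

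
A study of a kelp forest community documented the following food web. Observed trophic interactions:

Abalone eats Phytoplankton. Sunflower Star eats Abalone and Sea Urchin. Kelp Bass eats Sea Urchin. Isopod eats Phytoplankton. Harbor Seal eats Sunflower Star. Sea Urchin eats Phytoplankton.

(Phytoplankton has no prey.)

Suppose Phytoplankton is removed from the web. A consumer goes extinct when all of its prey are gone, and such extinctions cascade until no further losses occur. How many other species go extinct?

Remove Phytoplankton.
Round 1: Abalone (all prey gone), Sea Urchin (all prey gone), Isopod (all prey gone) → extinct.
Round 2: Kelp Bass (all prey gone), Sunflower Star (all prey gone) → extinct.
Round 3: Harbor Seal (all prey gone) → extinct.
No further losses. Total secondary extinctions: 6.

6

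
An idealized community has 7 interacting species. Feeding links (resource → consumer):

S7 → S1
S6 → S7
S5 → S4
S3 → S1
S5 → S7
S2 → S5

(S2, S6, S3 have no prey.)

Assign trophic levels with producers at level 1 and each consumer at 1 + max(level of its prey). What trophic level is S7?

Trophic level 3

S2 is a producer → level 1.
S5 eats S2 → level 2.
S7 eats S5 (level 2); other prey at levels: S6 1 → level 3.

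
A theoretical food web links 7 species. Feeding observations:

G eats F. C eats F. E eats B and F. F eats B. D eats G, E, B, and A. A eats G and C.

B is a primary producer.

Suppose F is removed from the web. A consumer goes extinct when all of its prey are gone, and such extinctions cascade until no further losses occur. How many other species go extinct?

Remove F.
Round 1: C (all prey gone), G (all prey gone) → extinct.
Round 2: A (all prey gone) → extinct.
No further losses. Total secondary extinctions: 3.

3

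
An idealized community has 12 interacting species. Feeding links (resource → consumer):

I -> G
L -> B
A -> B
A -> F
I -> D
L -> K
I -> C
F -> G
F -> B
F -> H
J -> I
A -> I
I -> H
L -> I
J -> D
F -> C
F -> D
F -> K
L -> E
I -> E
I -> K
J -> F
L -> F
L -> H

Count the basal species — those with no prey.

Basal species (no prey listed): A, J, L.
Count: 3.

3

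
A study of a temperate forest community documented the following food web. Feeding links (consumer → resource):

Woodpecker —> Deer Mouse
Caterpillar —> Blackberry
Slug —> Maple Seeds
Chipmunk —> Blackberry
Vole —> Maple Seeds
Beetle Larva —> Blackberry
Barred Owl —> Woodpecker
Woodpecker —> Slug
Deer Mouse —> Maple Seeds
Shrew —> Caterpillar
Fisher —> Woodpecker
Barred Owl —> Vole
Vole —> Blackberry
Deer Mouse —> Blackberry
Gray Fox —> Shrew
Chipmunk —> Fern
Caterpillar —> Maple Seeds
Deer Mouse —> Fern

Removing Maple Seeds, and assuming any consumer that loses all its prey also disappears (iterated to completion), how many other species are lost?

1

Remove Maple Seeds.
Round 1: Slug (all prey gone) → extinct.
No further losses. Total secondary extinctions: 1.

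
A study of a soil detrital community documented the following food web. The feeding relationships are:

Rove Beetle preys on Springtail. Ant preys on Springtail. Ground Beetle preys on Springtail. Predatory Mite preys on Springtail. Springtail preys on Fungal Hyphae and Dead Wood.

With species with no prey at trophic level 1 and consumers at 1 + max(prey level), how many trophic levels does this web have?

3

Basal resources (level 1): Fungal Hyphae, Dead Wood.
Fungal Hyphae → Springtail → Ground Beetle gives Ground Beetle level 3.
No species has a prey at level 3, so no species reaches level 4.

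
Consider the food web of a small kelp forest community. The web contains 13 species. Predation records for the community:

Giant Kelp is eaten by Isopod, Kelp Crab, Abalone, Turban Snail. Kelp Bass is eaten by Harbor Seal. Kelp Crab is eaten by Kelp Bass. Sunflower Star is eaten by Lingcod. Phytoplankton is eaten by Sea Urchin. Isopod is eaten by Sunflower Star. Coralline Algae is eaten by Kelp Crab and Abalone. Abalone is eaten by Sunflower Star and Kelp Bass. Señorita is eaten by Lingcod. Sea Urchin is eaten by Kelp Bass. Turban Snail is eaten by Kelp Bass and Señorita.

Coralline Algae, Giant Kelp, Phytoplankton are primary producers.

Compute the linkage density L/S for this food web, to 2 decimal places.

There are L = 17 links among S = 13 species.
L/S = 17/13 = 1.3077 ≈ 1.31.

L/S = 1.31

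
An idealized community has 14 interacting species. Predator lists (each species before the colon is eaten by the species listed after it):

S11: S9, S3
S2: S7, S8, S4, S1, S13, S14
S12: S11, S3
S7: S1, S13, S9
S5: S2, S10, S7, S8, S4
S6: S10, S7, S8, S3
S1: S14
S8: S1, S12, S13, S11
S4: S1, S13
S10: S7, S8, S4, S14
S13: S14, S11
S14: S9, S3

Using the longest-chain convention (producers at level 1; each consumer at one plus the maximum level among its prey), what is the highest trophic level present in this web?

Producers (level 1): S5, S6.
S5 → S2 → S7 → S13 → S14 → S3 gives S3 level 6.
No species has a prey at level 6, so no species reaches level 7.

6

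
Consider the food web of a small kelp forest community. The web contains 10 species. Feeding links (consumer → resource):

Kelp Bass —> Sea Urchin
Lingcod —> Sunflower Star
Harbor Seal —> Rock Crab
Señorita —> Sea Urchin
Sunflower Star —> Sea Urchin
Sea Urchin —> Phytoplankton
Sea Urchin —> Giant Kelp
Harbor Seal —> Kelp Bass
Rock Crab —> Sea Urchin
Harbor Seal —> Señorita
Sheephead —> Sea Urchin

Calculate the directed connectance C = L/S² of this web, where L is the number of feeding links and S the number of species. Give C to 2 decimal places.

The web has S = 10 species and L = 11 feeding links.
C = L / S² = 11 / 100 = 0.1100 ≈ 0.11.

C = 0.11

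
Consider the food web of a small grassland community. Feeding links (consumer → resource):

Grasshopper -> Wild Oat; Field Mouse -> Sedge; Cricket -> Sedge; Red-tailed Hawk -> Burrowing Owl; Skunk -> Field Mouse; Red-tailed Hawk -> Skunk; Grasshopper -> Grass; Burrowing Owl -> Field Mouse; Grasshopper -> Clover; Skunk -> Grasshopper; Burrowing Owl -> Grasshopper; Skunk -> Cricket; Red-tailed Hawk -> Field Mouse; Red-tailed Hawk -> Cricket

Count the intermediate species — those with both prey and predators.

5

Intermediate species (has both prey and predators): Grasshopper, Field Mouse, Cricket, Skunk, Burrowing Owl.
Count: 5.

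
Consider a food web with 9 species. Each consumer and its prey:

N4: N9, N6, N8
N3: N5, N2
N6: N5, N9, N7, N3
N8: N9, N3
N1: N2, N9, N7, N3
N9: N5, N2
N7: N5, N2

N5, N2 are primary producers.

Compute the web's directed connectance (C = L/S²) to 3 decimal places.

C = 0.235

The web has S = 9 species and L = 19 feeding links.
C = L / S² = 19 / 81 = 0.2346 ≈ 0.235.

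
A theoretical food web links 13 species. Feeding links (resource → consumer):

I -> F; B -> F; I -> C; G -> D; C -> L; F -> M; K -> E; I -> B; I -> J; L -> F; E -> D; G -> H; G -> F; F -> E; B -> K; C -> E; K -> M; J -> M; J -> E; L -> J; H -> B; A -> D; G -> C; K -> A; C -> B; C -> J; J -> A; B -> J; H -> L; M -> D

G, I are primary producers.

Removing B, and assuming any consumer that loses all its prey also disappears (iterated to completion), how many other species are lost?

Remove B.
Round 1: K (all prey gone) → extinct.
No further losses. Total secondary extinctions: 1.

1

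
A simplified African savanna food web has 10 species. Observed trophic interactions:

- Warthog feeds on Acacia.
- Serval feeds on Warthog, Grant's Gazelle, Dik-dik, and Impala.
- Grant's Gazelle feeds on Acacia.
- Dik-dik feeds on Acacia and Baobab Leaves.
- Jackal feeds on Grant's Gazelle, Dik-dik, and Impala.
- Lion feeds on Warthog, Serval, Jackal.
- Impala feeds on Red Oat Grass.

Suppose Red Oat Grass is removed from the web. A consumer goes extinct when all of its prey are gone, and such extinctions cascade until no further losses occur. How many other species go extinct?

Remove Red Oat Grass.
Round 1: Impala (all prey gone) → extinct.
No further losses. Total secondary extinctions: 1.

1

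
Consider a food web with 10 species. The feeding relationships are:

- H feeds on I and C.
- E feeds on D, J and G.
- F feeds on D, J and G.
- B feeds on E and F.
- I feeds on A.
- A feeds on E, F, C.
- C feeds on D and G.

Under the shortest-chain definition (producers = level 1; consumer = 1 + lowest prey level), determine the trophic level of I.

Trophic level 4

D is a producer → level 1.
F eats D → level 2.
A eats F → level 3.
I eats A → level 4.
No prey of I is below level 3, so 4 is the minimum.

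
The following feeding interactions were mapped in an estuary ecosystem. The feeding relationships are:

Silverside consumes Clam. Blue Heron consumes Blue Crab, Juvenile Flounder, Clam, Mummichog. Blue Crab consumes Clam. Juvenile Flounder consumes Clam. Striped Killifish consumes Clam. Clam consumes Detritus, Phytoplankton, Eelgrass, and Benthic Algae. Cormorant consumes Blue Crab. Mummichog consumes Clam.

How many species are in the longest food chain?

4 species

One longest chain: Eelgrass → Clam → Juvenile Flounder → Blue Heron.
It has 4 species and 3 links.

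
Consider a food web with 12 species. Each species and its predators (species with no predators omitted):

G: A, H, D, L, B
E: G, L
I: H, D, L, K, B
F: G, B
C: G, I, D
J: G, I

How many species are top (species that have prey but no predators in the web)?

6

Top species (has prey, but nothing eats it): A, H, D, L, K, B.
Count: 6.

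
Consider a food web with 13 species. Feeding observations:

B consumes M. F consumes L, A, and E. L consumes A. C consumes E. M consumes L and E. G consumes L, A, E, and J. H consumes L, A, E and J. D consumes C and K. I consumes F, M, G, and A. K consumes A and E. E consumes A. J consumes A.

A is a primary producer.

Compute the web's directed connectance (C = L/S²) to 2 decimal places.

The web has S = 13 species and L = 26 feeding links.
C = L / S² = 26 / 169 = 0.1538 ≈ 0.15.

C = 0.15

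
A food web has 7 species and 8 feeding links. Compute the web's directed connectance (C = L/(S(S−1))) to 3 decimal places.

C = 0.190

The web has S = 7 species and L = 8 feeding links.
C = L / (S(S−1)) = 8 / 42 = 0.1905 ≈ 0.190.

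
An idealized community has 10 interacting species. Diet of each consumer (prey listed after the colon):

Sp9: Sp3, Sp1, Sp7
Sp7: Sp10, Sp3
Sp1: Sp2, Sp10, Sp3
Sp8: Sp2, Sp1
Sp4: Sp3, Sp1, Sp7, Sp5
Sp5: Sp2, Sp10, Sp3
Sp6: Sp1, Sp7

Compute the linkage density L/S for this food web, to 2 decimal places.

L/S = 1.90

There are L = 19 links among S = 10 species.
L/S = 19/10 = 1.9000 ≈ 1.90.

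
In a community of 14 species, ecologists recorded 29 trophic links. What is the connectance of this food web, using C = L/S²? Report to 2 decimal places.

C = 0.15

The web has S = 14 species and L = 29 feeding links.
C = L / S² = 29 / 196 = 0.1480 ≈ 0.15.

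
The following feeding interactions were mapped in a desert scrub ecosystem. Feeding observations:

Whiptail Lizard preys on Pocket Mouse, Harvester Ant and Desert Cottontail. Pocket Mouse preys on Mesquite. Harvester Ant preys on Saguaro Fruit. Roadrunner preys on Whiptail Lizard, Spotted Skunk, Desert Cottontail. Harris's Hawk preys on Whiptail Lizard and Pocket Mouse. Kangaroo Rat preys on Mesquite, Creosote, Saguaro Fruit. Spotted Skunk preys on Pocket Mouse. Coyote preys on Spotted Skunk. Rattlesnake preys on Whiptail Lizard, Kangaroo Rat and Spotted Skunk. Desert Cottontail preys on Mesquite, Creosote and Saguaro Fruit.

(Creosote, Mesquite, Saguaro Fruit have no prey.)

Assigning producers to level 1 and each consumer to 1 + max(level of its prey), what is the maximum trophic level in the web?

4

Producers (level 1): Creosote, Mesquite, Saguaro Fruit.
Saguaro Fruit → Harvester Ant → Whiptail Lizard → Harris's Hawk gives Harris's Hawk level 4.
No species has a prey at level 4, so no species reaches level 5.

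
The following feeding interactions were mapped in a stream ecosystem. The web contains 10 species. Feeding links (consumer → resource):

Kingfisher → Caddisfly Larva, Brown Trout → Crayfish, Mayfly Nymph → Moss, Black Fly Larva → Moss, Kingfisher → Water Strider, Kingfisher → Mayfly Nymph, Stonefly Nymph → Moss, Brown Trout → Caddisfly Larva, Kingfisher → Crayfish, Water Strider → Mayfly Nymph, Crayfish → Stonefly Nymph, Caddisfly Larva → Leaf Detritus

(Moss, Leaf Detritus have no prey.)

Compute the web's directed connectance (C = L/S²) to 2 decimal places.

C = 0.12

The web has S = 10 species and L = 12 feeding links.
C = L / S² = 12 / 100 = 0.1200 ≈ 0.12.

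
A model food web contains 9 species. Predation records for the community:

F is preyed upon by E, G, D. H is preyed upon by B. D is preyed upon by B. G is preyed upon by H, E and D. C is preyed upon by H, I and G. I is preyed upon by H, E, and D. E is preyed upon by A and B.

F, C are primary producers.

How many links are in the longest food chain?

One longest chain: F → G → E → A.
It has 4 species and 3 links.

3 links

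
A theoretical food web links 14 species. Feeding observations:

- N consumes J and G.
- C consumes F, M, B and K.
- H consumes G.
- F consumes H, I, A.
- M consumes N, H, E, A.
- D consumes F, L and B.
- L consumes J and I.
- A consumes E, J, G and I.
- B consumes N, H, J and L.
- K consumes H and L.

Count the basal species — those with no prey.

4

Basal species (no prey listed): G, I, J, E.
Count: 4.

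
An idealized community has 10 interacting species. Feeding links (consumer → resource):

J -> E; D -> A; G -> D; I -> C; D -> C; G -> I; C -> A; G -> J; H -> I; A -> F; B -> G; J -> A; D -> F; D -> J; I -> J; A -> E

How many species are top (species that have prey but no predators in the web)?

Top species (has prey, but nothing eats it): H, B.
Count: 2.

2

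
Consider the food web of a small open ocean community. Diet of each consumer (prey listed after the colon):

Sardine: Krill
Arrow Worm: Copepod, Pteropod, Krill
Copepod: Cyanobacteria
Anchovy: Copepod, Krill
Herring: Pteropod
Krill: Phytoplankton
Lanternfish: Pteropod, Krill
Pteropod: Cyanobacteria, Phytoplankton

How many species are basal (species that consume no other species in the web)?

Basal species (no prey listed): Cyanobacteria, Phytoplankton.
Count: 2.

2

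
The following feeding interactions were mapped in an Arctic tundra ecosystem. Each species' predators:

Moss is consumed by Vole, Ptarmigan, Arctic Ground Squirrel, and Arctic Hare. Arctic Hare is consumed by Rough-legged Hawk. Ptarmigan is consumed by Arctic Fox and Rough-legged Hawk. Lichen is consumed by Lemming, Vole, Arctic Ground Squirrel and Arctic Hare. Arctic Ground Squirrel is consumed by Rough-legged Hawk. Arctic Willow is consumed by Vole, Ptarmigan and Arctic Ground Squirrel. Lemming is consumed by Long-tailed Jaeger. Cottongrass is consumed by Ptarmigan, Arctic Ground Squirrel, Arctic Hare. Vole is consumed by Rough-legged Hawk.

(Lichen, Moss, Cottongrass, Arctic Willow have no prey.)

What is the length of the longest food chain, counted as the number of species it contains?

One longest chain: Lichen → Lemming → Long-tailed Jaeger.
It has 3 species and 2 links.

3 species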